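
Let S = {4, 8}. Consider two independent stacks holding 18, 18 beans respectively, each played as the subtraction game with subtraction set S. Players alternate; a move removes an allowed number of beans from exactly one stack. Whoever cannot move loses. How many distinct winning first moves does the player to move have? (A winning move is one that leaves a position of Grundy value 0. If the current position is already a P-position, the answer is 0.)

0

All stacks use S = {4, 8}:
n :  0  1  2  3  4  5  6  7  8  9 10 11 12 13 14 15 16 17 18
G :  0  0  0  0  1  1  1  1  2  2  2  2  0  0  0  0  1  1  1
Stack A: G(18) = 1.
Stack B: G(18) = 1.
Combined Grundy value = 1 ⊕ 1 = 0.
A winning move leaves total XOR = 0, i.e. changes one component's Grundy value g to g ⊕ X where X is the current total.
Stack A: target g' = 1⊕0 = 1, but every legal move changes the Grundy value (mex property), so 0 moves.
Stack B: target g' = 1⊕0 = 1, but every legal move changes the Grundy value (mex property), so 0 moves.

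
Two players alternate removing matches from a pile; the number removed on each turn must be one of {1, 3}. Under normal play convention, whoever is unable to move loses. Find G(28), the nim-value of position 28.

n :  0  1  2  3  4  5  6  7  8  9 10 11 12 13 14 15 16 17 18 19 20 21 22 23 24 25 26 27 28
G :  0  1  0  1  0  1  0  1  0  1  0  1  0  1  0  1  0  1  0  1  0  1  0  1  0  1  0  1  0

0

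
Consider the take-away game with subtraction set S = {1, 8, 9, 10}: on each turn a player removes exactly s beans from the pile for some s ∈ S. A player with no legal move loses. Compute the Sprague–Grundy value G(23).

0

G(0) = 0
G(1) = mex{0} = 1
G(2) = mex{1} = 0
G(3) = mex{0} = 1
G(4) = mex{1} = 0
G(5) = mex{0} = 1
G(6) = mex{1} = 0
G(7) = mex{0} = 1
G(8) = mex{1,0} = 2
G(9) = mex{2,1,0} = 3
G(10) = mex{3,0,1,0} = 2
G(11) = mex{2,1,0,1} = 3
G(12) = mex{3,0,1,0} = 2
G(13) = mex{2,1,0,1} = 3
G(14) = mex{3,0,1,0} = 2
G(15) = mex{2,1,0,1} = 3
G(16) = mex{3,2,1,0} = 4
G(17) = mex{4,3,2,1} = 0
G(18) = mex{0,2,3,2} = 1
G(19) = mex{1,3,2,3} = 0
G(20) = mex{0,2,3,2} = 1
G(21) = mex{1,3,2,3} = 0
G(22) = mex{0,2,3,2} = 1
G(23) = mex{1,3,2,3} = 0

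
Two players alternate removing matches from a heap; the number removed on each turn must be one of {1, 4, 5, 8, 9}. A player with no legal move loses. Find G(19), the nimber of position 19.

3

n :  0  1  2  3  4  5  6  7  8  9 10 11 12 13 14 15 16 17 18 19
G :  0  1  0  1  2  3  2  3  4  5  4  5  0  1  0  1  2  3  2  3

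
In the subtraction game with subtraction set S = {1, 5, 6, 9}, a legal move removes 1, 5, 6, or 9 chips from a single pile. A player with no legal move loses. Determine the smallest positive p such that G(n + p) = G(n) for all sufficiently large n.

n :  0  1  2  3  4  5  6  7  8  9 10 11 12 13 14 15 16 17 18 19 20 21 22 23 24 25
G :  0  1  0  1  0  1  2  3  2  3  2  3  0  1  0  1  0  1  2  3  2  3  2  3  0  1
G(n+12) = G(n) holds for n = 0,…,8 (a full window of length max(S) = 9), so the sequence is purely periodic with period 12.

12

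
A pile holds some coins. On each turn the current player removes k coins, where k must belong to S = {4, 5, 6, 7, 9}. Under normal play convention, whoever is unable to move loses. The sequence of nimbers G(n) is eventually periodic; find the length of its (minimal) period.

13

n :  0  1  2  3  4  5  6  7  8  9 10 11 12 13 14 15 16 17 18 19 20 21 22 23 24 25 26 27
G :  0  0  0  0  1  1  1  1  2  2  2  2  3  0  0  0  0  1  1  1  1  2  2  2  2  3  0  0
G(n+13) = G(n) holds for n = 0,…,8 (a full window of length max(S) = 9), so the sequence is purely periodic with period 13.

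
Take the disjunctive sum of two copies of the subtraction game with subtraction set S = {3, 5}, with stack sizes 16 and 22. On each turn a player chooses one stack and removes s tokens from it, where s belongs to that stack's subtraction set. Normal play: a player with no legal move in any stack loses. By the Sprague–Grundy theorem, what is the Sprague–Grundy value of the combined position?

2

All stacks use S = {3, 5}:
G(0) = 0
G(1) = mex{} = 0
G(2) = mex{} = 0
G(3) = mex{0} = 1
G(4) = mex{0} = 1
G(5) = mex{0,0} = 1
G(6) = mex{1,0} = 2
G(7) = mex{1,0} = 2
G(8) = mex{1,1} = 0
G(9) = mex{2,1} = 0
G(10) = mex{2,1} = 0
G(11) = mex{0,2} = 1
G(12) = mex{0,2} = 1
G(13) = mex{0,0} = 1
G(14) = mex{1,0} = 2
G(15) = mex{1,0} = 2
G(16) = mex{1,1} = 0
G(17) = mex{2,1} = 0
G(18) = mex{2,1} = 0
G(19) = mex{0,2} = 1
G(20) = mex{0,2} = 1
G(21) = mex{0,0} = 1
G(22) = mex{1,0} = 2
Stack A: G(16) = 0.
Stack B: G(22) = 2.
Combined Grundy value = 0 ⊕ 2 = 2.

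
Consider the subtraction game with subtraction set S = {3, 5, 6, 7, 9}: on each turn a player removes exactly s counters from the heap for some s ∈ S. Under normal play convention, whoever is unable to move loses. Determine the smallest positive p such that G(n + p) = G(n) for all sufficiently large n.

12

n :  0  1  2  3  4  5  6  7  8  9 10 11 12 13 14 15 16 17 18 19 20 21 22 23 24 25
G :  0  0  0  1  1  1  2  2  2  3  3  3  0  0  0  1  1  1  2  2  2  3  3  3  0  0
G(n+12) = G(n) holds for n = 0,…,8 (a full window of length max(S) = 9), so the sequence is purely periodic with period 12.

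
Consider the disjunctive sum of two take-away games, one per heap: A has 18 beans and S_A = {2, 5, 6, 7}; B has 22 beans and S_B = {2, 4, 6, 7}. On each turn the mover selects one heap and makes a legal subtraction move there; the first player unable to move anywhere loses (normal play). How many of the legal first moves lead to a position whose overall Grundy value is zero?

1

Heap A, S = {2, 5, 6, 7}:
G(0) = 0
G(1) = mex{} = 0
G(2) = mex{0} = 1
G(3) = mex{0} = 1
G(4) = mex{1} = 0
G(5) = mex{1,0} = 2
G(6) = mex{0,0,0} = 1
G(7) = mex{2,1,0,0} = 3
G(8) = mex{1,1,1,0} = 2
G(9) = mex{3,0,1,1} = 2
G(10) = mex{2,2,0,1} = 3
G(11) = mex{2,1,2,0} = 3
G(12) = mex{3,3,1,2} = 0
G(13) = mex{3,2,3,1} = 0
G(14) = mex{0,2,2,3} = 1
G(15) = mex{0,3,2,2} = 1
G(16) = mex{1,3,3,2} = 0
G(17) = mex{1,0,3,3} = 2
G(18) = mex{0,0,0,3} = 1
G_A(18) = 1.
Heap B, S = {2, 4, 6, 7}:
n :  0  1  2  3  4  5  6  7  8  9 10 11 12 13 14 15 16 17 18 19 20 21 22
G :  0  0  1  1  2  2  3  3  4  0  0  1  1  2  2  3  3  4  0  0  1  1  2
G_B(22) = 2.
Combined Grundy value = 1 ⊕ 2 = 3.
A winning move leaves total XOR = 0, i.e. changes one component's Grundy value g to g ⊕ X where X is the current total.
Heap A: need g' = 1⊕3 = 2. Options: 18−2→G=0, 18−5→G=0, 18−6→G=0, 18−7→G=3. Hits: 0.
Heap B: need g' = 2⊕3 = 1. Options: 22−2→G=1, 22−4→G=0, 22−6→G=3, 22−7→G=3. Hits: 1.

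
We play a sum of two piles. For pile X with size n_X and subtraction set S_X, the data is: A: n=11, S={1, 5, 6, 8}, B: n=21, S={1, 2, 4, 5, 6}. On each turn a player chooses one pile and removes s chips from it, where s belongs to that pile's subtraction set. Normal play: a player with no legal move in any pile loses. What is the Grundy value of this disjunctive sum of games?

1

Pile A, S = {1, 5, 6, 8}:
G(0) = 0
G(1) = mex{0} = 1
G(2) = mex{1} = 0
G(3) = mex{0} = 1
G(4) = mex{1} = 0
G(5) = mex{0,0} = 1
G(6) = mex{1,1,0} = 2
G(7) = mex{2,0,1} = 3
G(8) = mex{3,1,0,0} = 2
G(9) = mex{2,0,1,1} = 3
G(10) = mex{3,1,0,0} = 2
G(11) = mex{2,2,1,1} = 0
G_A(11) = 0.
Pile B, S = {1, 2, 4, 5, 6}:
n :  0  1  2  3  4  5  6  7  8  9 10 11 12 13 14 15 16 17 18 19 20 21
G :  0  1  2  0  1  2  3  4  5  3  0  1  2  0  1  2  3  4  5  3  0  1
G_B(21) = 1.
Combined Grundy value = 0 ⊕ 1 = 1.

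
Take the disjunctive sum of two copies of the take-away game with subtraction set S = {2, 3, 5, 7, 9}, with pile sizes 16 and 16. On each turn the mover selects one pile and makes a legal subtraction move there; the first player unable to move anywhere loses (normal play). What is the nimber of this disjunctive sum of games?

0

All piles use S = {2, 3, 5, 7, 9}:
G(0) = 0
G(1) = mex{} = 0
G(2) = mex{0} = 1
G(3) = mex{0,0} = 1
G(4) = mex{1,0} = 2
G(5) = mex{1,1,0} = 2
G(6) = mex{2,1,0} = 3
G(7) = mex{2,2,1,0} = 3
G(8) = mex{3,2,1,0} = 4
G(9) = mex{3,3,2,1,0} = 4
G(10) = mex{4,3,2,1,0} = 5
G(11) = mex{4,4,3,2,1} = 0
G(12) = mex{5,4,3,2,1} = 0
G(13) = mex{0,5,4,3,2} = 1
G(14) = mex{0,0,4,3,2} = 1
G(15) = mex{1,0,5,4,3} = 2
G(16) = mex{1,1,0,4,3} = 2
Pile A: G(16) = 2.
Pile B: G(16) = 2.
Combined Grundy value = 2 ⊕ 2 = 0.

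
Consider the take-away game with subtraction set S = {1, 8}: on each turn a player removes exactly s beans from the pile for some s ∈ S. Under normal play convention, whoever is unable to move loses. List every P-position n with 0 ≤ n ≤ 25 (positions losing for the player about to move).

0, 2, 4, 6, 9, 11, 13, 15, 18, 20, 22, 24

n :  0  1  2  3  4  5  6  7  8  9 10 11 12 13 14 15 16 17 18 19 20 21 22 23 24 25
G :  0  1  0  1  0  1  0  1  2  0  1  0  1  0  1  0  1  2  0  1  0  1  0  1  0  1
P-positions are exactly the n with G(n) = 0.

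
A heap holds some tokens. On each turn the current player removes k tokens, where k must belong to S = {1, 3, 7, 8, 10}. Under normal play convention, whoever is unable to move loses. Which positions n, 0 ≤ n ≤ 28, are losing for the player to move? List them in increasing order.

n :  0  1  2  3  4  5  6  7  8  9 10 11 12 13 14 15 16 17 18 19 20 21 22 23 24 25 26 27 28
G :  0  1  0  1  0  1  0  1  2  3  2  3  2  3  2  0  1  0  1  0  1  0  1  2  3  2  3  2  3
P-positions are exactly the n with G(n) = 0.

0, 2, 4, 6, 15, 17, 19, 21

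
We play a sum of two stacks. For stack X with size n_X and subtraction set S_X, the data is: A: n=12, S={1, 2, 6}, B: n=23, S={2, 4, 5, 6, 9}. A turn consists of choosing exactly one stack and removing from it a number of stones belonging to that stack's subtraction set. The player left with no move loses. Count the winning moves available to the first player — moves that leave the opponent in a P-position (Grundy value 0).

0

Stack A, S = {1, 2, 6}:
n :  0  1  2  3  4  5  6  7  8  9 10 11 12
G :  0  1  2  0  1  2  3  0  1  2  0  1  2
G_A(12) = 2.
Stack B, S = {2, 4, 5, 6, 9}:
n :  0  1  2  3  4  5  6  7  8  9 10 11 12 13 14 15 16 17 18 19 20 21 22 23
G :  0  0  1  1  2  2  3  3  0  4  1  0  2  1  3  2  4  3  0  0  1  1  2  2
G_B(23) = 2.
Combined Grundy value = 2 ⊕ 2 = 0.
A winning move leaves total XOR = 0, i.e. changes one component's Grundy value g to g ⊕ X where X is the current total.
Stack A: target g' = 2⊕0 = 2, but every legal move changes the Grundy value (mex property), so 0 moves.
Stack B: target g' = 2⊕0 = 2, but every legal move changes the Grundy value (mex property), so 0 moves.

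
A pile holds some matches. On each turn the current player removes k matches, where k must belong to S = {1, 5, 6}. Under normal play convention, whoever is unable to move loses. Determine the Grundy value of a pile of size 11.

0

G(0) = 0
G(1) = mex{0} = 1
G(2) = mex{1} = 0
G(3) = mex{0} = 1
G(4) = mex{1} = 0
G(5) = mex{0,0} = 1
G(6) = mex{1,1,0} = 2
G(7) = mex{2,0,1} = 3
G(8) = mex{3,1,0} = 2
G(9) = mex{2,0,1} = 3
G(10) = mex{3,1,0} = 2
G(11) = mex{2,2,1} = 0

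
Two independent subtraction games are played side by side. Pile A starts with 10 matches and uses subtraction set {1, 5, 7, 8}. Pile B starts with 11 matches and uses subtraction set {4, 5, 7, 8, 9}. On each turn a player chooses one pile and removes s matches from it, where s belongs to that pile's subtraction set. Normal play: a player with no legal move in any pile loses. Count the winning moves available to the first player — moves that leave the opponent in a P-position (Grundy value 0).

Pile A, S = {1, 5, 7, 8}:
n :  0  1  2  3  4  5  6  7  8  9 10
G :  0  1  0  1  0  1  0  1  2  3  2
G_A(10) = 2.
Pile B, S = {4, 5, 7, 8, 9}:
G(0) = 0
G(1) = mex{} = 0
G(2) = mex{} = 0
G(3) = mex{} = 0
G(4) = mex{0} = 1
G(5) = mex{0,0} = 1
G(6) = mex{0,0} = 1
G(7) = mex{0,0,0} = 1
G(8) = mex{1,0,0,0} = 2
G(9) = mex{1,1,0,0,0} = 2
G(10) = mex{1,1,0,0,0} = 2
G(11) = mex{1,1,1,0,0} = 2
G_B(11) = 2.
Combined Grundy value = 2 ⊕ 2 = 0.
A winning move leaves total XOR = 0, i.e. changes one component's Grundy value g to g ⊕ X where X is the current total.
Pile A: target g' = 2⊕0 = 2, but every legal move changes the Grundy value (mex property), so 0 moves.
Pile B: target g' = 2⊕0 = 2, but every legal move changes the Grundy value (mex property), so 0 moves.

0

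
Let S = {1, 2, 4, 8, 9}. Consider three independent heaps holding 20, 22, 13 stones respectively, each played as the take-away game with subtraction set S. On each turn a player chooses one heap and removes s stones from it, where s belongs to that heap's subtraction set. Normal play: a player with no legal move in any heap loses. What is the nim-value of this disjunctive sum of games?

All heaps use S = {1, 2, 4, 8, 9}:
G(0) = 0
G(1) = mex{0} = 1
G(2) = mex{1,0} = 2
G(3) = mex{2,1} = 0
G(4) = mex{0,2,0} = 1
G(5) = mex{1,0,1} = 2
G(6) = mex{2,1,2} = 0
G(7) = mex{0,2,0} = 1
G(8) = mex{1,0,1,0} = 2
G(9) = mex{2,1,2,1,0} = 3
G(10) = mex{3,2,0,2,1} = 4
G(11) = mex{4,3,1,0,2} = 5
G(12) = mex{5,4,2,1,0} = 3
G(13) = mex{3,5,3,2,1} = 0
G(14) = mex{0,3,4,0,2} = 1
G(15) = mex{1,0,5,1,0} = 2
G(16) = mex{2,1,3,2,1} = 0
G(17) = mex{0,2,0,3,2} = 1
G(18) = mex{1,0,1,4,3} = 2
G(19) = mex{2,1,2,5,4} = 0
G(20) = mex{0,2,0,3,5} = 1
G(21) = mex{1,0,1,0,3} = 2
G(22) = mex{2,1,2,1,0} = 3
Heap A: G(20) = 1.
Heap B: G(22) = 3.
Heap C: G(13) = 0.
Combined Grundy value = 1 ⊕ 3 ⊕ 0 = 2.

2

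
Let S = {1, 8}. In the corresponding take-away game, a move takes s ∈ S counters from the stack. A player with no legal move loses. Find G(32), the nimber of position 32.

G(0) = 0
G(1) = mex{0} = 1
G(2) = mex{1} = 0
G(3) = mex{0} = 1
G(4) = mex{1} = 0
G(5) = mex{0} = 1
G(6) = mex{1} = 0
G(7) = mex{0} = 1
G(8) = mex{1,0} = 2
G(9) = mex{2,1} = 0
G(10) = mex{0,0} = 1
G(11) = mex{1,1} = 0
G(12) = mex{0,0} = 1
G(13) = mex{1,1} = 0
G(14) = mex{0,0} = 1
G(15) = mex{1,1} = 0
G(16) = mex{0,2} = 1
G(17) = mex{1,0} = 2
G(18) = mex{2,1} = 0
G(19) = mex{0,0} = 1
G(20) = mex{1,1} = 0
G(21) = mex{0,0} = 1
G(22) = mex{1,1} = 0
G(23) = mex{0,0} = 1
G(24) = mex{1,1} = 0
G(25) = mex{0,2} = 1
G(26) = mex{1,0} = 2
G(27) = mex{2,1} = 0
G(28) = mex{0,0} = 1
G(29) = mex{1,1} = 0
G(30) = mex{0,0} = 1
G(31) = mex{1,1} = 0
G(32) = mex{0,0} = 1

1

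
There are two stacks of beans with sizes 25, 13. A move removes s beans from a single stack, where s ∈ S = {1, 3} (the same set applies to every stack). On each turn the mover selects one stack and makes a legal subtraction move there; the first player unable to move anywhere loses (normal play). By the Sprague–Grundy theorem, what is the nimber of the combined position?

0

All stacks use S = {1, 3}:
n :  0  1  2  3  4  5  6  7  8  9 10 11 12 13 14 15 16 17 18 19 20 21 22 23 24 25
G :  0  1  0  1  0  1  0  1  0  1  0  1  0  1  0  1  0  1  0  1  0  1  0  1  0  1
Stack A: G(25) = 1.
Stack B: G(13) = 1.
Combined Grundy value = 1 ⊕ 1 = 0.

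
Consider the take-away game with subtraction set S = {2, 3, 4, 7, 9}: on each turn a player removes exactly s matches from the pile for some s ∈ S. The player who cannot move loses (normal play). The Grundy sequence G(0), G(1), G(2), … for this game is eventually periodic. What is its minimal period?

11

n :  0  1  2  3  4  5  6  7  8  9 10 11 12 13 14 15 16 17 18 19 20 21 22 23
G :  0  0  1  1  2  2  0  3  1  4  2  0  0  1  1  2  2  0  3  1  4  2  0  0
G(n+11) = G(n) holds for n = 0,…,8 (a full window of length max(S) = 9), so the sequence is purely periodic with period 11.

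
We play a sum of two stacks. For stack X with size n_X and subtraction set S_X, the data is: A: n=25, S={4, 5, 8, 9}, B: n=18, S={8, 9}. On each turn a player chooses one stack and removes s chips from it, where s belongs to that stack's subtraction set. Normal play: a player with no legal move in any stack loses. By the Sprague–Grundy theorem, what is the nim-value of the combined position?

Stack A, S = {4, 5, 8, 9}:
n :  0  1  2  3  4  5  6  7  8  9 10 11 12 13 14 15 16 17 18 19 20 21 22 23 24 25
G :  0  0  0  0  1  1  1  1  2  2  2  2  3  0  0  0  0  1  1  1  1  2  2  2  2  3
G_A(25) = 3.
Stack B, S = {8, 9}:
n :  0  1  2  3  4  5  6  7  8  9 10 11 12 13 14 15 16 17 18
G :  0  0  0  0  0  0  0  0  1  1  1  1  1  1  1  1  2  0  0
G_B(18) = 0.
Combined Grundy value = 3 ⊕ 0 = 3.

3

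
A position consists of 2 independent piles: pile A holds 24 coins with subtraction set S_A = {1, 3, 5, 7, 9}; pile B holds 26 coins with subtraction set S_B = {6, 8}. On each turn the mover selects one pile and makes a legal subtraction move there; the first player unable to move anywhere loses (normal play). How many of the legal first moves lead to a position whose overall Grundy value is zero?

Pile A, S = {1, 3, 5, 7, 9}:
G(0) = 0
G(1) = mex{0} = 1
G(2) = mex{1} = 0
G(3) = mex{0,0} = 1
G(4) = mex{1,1} = 0
G(5) = mex{0,0,0} = 1
G(6) = mex{1,1,1} = 0
G(7) = mex{0,0,0,0} = 1
G(8) = mex{1,1,1,1} = 0
G(9) = mex{0,0,0,0,0} = 1
G(10) = mex{1,1,1,1,1} = 0
G(11) = mex{0,0,0,0,0} = 1
G(12) = mex{1,1,1,1,1} = 0
G(13) = mex{0,0,0,0,0} = 1
G(14) = mex{1,1,1,1,1} = 0
G(15) = mex{0,0,0,0,0} = 1
G(16) = mex{1,1,1,1,1} = 0
G(17) = mex{0,0,0,0,0} = 1
G(18) = mex{1,1,1,1,1} = 0
G(19) = mex{0,0,0,0,0} = 1
G(20) = mex{1,1,1,1,1} = 0
G(21) = mex{0,0,0,0,0} = 1
G(22) = mex{1,1,1,1,1} = 0
G(23) = mex{0,0,0,0,0} = 1
G(24) = mex{1,1,1,1,1} = 0
G_A(24) = 0.
Pile B, S = {6, 8}:
n :  0  1  2  3  4  5  6  7  8  9 10 11 12 13 14 15 16 17 18 19 20 21 22 23 24 25 26
G :  0  0  0  0  0  0  1  1  1  1  1  1  2  2  0  0  0  0  0  0  1  1  1  1  1  1  2
G_B(26) = 2.
Combined Grundy value = 0 ⊕ 2 = 2.
A winning move leaves total XOR = 0, i.e. changes one component's Grundy value g to g ⊕ X where X is the current total.
Pile A: need g' = 0⊕2 = 2. Options: 24−1→G=1, 24−3→G=1, 24−5→G=1, 24−7→G=1, 24−9→G=1. Hits: 0.
Pile B: need g' = 2⊕2 = 0. Options: 26−6→G=1, 26−8→G=0. Hits: 1.

1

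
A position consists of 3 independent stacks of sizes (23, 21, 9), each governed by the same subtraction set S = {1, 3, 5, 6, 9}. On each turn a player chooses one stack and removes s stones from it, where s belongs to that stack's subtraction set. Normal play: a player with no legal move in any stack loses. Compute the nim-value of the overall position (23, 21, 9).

3

All stacks use S = {1, 3, 5, 6, 9}:
G(0) = 0
G(1) = mex{0} = 1
G(2) = mex{1} = 0
G(3) = mex{0,0} = 1
G(4) = mex{1,1} = 0
G(5) = mex{0,0,0} = 1
G(6) = mex{1,1,1,0} = 2
G(7) = mex{2,0,0,1} = 3
G(8) = mex{3,1,1,0} = 2
G(9) = mex{2,2,0,1,0} = 3
G(10) = mex{3,3,1,0,1} = 2
G(11) = mex{2,2,2,1,0} = 3
G(12) = mex{3,3,3,2,1} = 0
G(13) = mex{0,2,2,3,0} = 1
G(14) = mex{1,3,3,2,1} = 0
G(15) = mex{0,0,2,3,2} = 1
G(16) = mex{1,1,3,2,3} = 0
G(17) = mex{0,0,0,3,2} = 1
G(18) = mex{1,1,1,0,3} = 2
G(19) = mex{2,0,0,1,2} = 3
G(20) = mex{3,1,1,0,3} = 2
G(21) = mex{2,2,0,1,0} = 3
G(22) = mex{3,3,1,0,1} = 2
G(23) = mex{2,2,2,1,0} = 3
Stack A: G(23) = 3.
Stack B: G(21) = 3.
Stack C: G(9) = 3.
Combined Grundy value = 3 ⊕ 3 ⊕ 3 = 3.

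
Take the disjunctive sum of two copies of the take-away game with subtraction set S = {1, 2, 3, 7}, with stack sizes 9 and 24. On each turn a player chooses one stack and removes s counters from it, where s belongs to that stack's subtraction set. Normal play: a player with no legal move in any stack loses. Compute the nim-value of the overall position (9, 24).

1

All stacks use S = {1, 2, 3, 7}:
G(0) = 0
G(1) = mex{0} = 1
G(2) = mex{1,0} = 2
G(3) = mex{2,1,0} = 3
G(4) = mex{3,2,1} = 0
G(5) = mex{0,3,2} = 1
G(6) = mex{1,0,3} = 2
G(7) = mex{2,1,0,0} = 3
G(8) = mex{3,2,1,1} = 0
G(9) = mex{0,3,2,2} = 1
G(10) = mex{1,0,3,3} = 2
G(11) = mex{2,1,0,0} = 3
G(12) = mex{3,2,1,1} = 0
G(13) = mex{0,3,2,2} = 1
G(14) = mex{1,0,3,3} = 2
G(15) = mex{2,1,0,0} = 3
G(16) = mex{3,2,1,1} = 0
G(17) = mex{0,3,2,2} = 1
G(18) = mex{1,0,3,3} = 2
G(19) = mex{2,1,0,0} = 3
G(20) = mex{3,2,1,1} = 0
G(21) = mex{0,3,2,2} = 1
G(22) = mex{1,0,3,3} = 2
G(23) = mex{2,1,0,0} = 3
G(24) = mex{3,2,1,1} = 0
Stack A: G(9) = 1.
Stack B: G(24) = 0.
Combined Grundy value = 1 ⊕ 0 = 1.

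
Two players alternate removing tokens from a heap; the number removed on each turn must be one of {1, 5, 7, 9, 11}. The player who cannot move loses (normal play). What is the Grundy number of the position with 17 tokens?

1

n :  0  1  2  3  4  5  6  7  8  9 10 11 12 13 14 15 16 17
G :  0  1  0  1  0  1  0  1  0  1  0  1  0  1  0  1  0  1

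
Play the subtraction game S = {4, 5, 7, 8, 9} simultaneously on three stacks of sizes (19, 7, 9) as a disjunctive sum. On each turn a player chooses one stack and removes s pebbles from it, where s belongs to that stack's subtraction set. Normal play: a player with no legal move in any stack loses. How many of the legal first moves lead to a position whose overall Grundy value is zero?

All stacks use S = {4, 5, 7, 8, 9}:
n :  0  1  2  3  4  5  6  7  8  9 10 11 12 13 14 15 16 17 18 19
G :  0  0  0  0  1  1  1  1  2  2  2  2  3  0  0  0  0  1  1  1
Stack A: G(19) = 1.
Stack B: G(7) = 1.
Stack C: G(9) = 2.
Combined Grundy value = 1 ⊕ 1 ⊕ 2 = 2.
A winning move leaves total XOR = 0, i.e. changes one component's Grundy value g to g ⊕ X where X is the current total.
Stack A: need g' = 1⊕2 = 3. Options: 19−4→G=0, 19−5→G=0, 19−7→G=3, 19−8→G=2, 19−9→G=2. Hits: 1.
Stack B: need g' = 1⊕2 = 3. Options: 7−4→G=0, 7−5→G=0, 7−7→G=0. Hits: 0.
Stack C: need g' = 2⊕2 = 0. Options: 9−4→G=1, 9−5→G=1, 9−7→G=0, 9−8→G=0, 9−9→G=0. Hits: 3.

4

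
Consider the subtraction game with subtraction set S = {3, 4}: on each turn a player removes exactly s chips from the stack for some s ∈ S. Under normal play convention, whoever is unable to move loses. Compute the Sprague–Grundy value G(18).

1

n :  0  1  2  3  4  5  6  7  8  9 10 11 12 13 14 15 16 17 18
G :  0  0  0  1  1  1  2  0  0  0  1  1  1  2  0  0  0  1  1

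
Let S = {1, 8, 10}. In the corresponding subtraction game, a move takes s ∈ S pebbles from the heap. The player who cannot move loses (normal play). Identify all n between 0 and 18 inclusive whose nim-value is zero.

0, 2, 4, 6, 9, 11, 13, 15, 18

n :  0  1  2  3  4  5  6  7  8  9 10 11 12 13 14 15 16 17 18
G :  0  1  0  1  0  1  0  1  2  0  1  0  1  0  1  0  1  2  0
P-positions are exactly the n with G(n) = 0.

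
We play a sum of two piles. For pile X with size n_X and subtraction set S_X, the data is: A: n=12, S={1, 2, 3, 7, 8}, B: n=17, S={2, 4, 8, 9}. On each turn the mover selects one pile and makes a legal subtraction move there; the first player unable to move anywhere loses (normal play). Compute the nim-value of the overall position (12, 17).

1

Pile A, S = {1, 2, 3, 7, 8}:
G(0) = 0
G(1) = mex{0} = 1
G(2) = mex{1,0} = 2
G(3) = mex{2,1,0} = 3
G(4) = mex{3,2,1} = 0
G(5) = mex{0,3,2} = 1
G(6) = mex{1,0,3} = 2
G(7) = mex{2,1,0,0} = 3
G(8) = mex{3,2,1,1,0} = 4
G(9) = mex{4,3,2,2,1} = 0
G(10) = mex{0,4,3,3,2} = 1
G(11) = mex{1,0,4,0,3} = 2
G(12) = mex{2,1,0,1,0} = 3
G_A(12) = 3.
Pile B, S = {2, 4, 8, 9}:
G(0) = 0
G(1) = mex{} = 0
G(2) = mex{0} = 1
G(3) = mex{0} = 1
G(4) = mex{1,0} = 2
G(5) = mex{1,0} = 2
G(6) = mex{2,1} = 0
G(7) = mex{2,1} = 0
G(8) = mex{0,2,0} = 1
G(9) = mex{0,2,0,0} = 1
G(10) = mex{1,0,1,0} = 2
G(11) = mex{1,0,1,1} = 2
G(12) = mex{2,1,2,1} = 0
G(13) = mex{2,1,2,2} = 0
G(14) = mex{0,2,0,2} = 1
G(15) = mex{0,2,0,0} = 1
G(16) = mex{1,0,1,0} = 2
G(17) = mex{1,0,1,1} = 2
G_B(17) = 2.
Combined Grundy value = 3 ⊕ 2 = 1.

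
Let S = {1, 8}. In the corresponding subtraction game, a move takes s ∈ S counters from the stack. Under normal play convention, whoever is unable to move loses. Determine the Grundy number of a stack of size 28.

n :  0  1  2  3  4  5  6  7  8  9 10 11 12 13 14 15 16 17 18 19 20 21 22 23 24 25 26 27 28
G :  0  1  0  1  0  1  0  1  2  0  1  0  1  0  1  0  1  2  0  1  0  1  0  1  0  1  2  0  1

1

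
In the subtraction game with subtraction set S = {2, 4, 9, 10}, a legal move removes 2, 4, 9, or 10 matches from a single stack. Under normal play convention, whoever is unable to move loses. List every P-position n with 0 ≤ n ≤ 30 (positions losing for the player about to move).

0, 1, 6, 7, 12, 13, 18, 19, 24, 25, 30

G(0) = 0
G(1) = mex{} = 0
G(2) = mex{0} = 1
G(3) = mex{0} = 1
G(4) = mex{1,0} = 2
G(5) = mex{1,0} = 2
G(6) = mex{2,1} = 0
G(7) = mex{2,1} = 0
G(8) = mex{0,2} = 1
G(9) = mex{0,2,0} = 1
G(10) = mex{1,0,0,0} = 2
G(11) = mex{1,0,1,0} = 2
G(12) = mex{2,1,1,1} = 0
G(13) = mex{2,1,2,1} = 0
G(14) = mex{0,2,2,2} = 1
G(15) = mex{0,2,0,2} = 1
G(16) = mex{1,0,0,0} = 2
G(17) = mex{1,0,1,0} = 2
G(18) = mex{2,1,1,1} = 0
G(19) = mex{2,1,2,1} = 0
G(20) = mex{0,2,2,2} = 1
G(21) = mex{0,2,0,2} = 1
G(22) = mex{1,0,0,0} = 2
G(23) = mex{1,0,1,0} = 2
G(24) = mex{2,1,1,1} = 0
G(25) = mex{2,1,2,1} = 0
G(26) = mex{0,2,2,2} = 1
G(27) = mex{0,2,0,2} = 1
G(28) = mex{1,0,0,0} = 2
G(29) = mex{1,0,1,0} = 2
G(30) = mex{2,1,1,1} = 0
P-positions are exactly the n with G(n) = 0.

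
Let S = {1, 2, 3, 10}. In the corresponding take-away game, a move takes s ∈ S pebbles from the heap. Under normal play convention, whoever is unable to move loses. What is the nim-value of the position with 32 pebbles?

0

G(0) = 0
G(1) = mex{0} = 1
G(2) = mex{1,0} = 2
G(3) = mex{2,1,0} = 3
G(4) = mex{3,2,1} = 0
G(5) = mex{0,3,2} = 1
G(6) = mex{1,0,3} = 2
G(7) = mex{2,1,0} = 3
G(8) = mex{3,2,1} = 0
G(9) = mex{0,3,2} = 1
G(10) = mex{1,0,3,0} = 2
G(11) = mex{2,1,0,1} = 3
G(12) = mex{3,2,1,2} = 0
G(13) = mex{0,3,2,3} = 1
G(14) = mex{1,0,3,0} = 2
G(15) = mex{2,1,0,1} = 3
G(16) = mex{3,2,1,2} = 0
G(17) = mex{0,3,2,3} = 1
G(18) = mex{1,0,3,0} = 2
G(19) = mex{2,1,0,1} = 3
G(20) = mex{3,2,1,2} = 0
G(21) = mex{0,3,2,3} = 1
G(22) = mex{1,0,3,0} = 2
G(23) = mex{2,1,0,1} = 3
G(24) = mex{3,2,1,2} = 0
G(25) = mex{0,3,2,3} = 1
G(26) = mex{1,0,3,0} = 2
G(27) = mex{2,1,0,1} = 3
G(28) = mex{3,2,1,2} = 0
G(29) = mex{0,3,2,3} = 1
G(30) = mex{1,0,3,0} = 2
G(31) = mex{2,1,0,1} = 3
G(32) = mex{3,2,1,2} = 0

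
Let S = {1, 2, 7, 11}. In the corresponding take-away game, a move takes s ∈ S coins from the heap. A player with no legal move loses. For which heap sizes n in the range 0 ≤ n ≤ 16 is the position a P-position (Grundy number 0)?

G(0) = 0
G(1) = mex{0} = 1
G(2) = mex{1,0} = 2
G(3) = mex{2,1} = 0
G(4) = mex{0,2} = 1
G(5) = mex{1,0} = 2
G(6) = mex{2,1} = 0
G(7) = mex{0,2,0} = 1
G(8) = mex{1,0,1} = 2
G(9) = mex{2,1,2} = 0
G(10) = mex{0,2,0} = 1
G(11) = mex{1,0,1,0} = 2
G(12) = mex{2,1,2,1} = 0
G(13) = mex{0,2,0,2} = 1
G(14) = mex{1,0,1,0} = 2
G(15) = mex{2,1,2,1} = 0
G(16) = mex{0,2,0,2} = 1
P-positions are exactly the n with G(n) = 0.

0, 3, 6, 9, 12, 15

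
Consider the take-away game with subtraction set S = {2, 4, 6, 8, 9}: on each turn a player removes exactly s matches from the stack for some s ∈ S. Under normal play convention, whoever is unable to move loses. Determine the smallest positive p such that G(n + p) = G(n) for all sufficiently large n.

11

n :  0  1  2  3  4  5  6  7  8  9 10 11 12 13 14 15 16 17 18 19 20 21 22 23
G :  0  0  1  1  2  2  3  3  4  4  5  0  0  1  1  2  2  3  3  4  4  5  0  0
G(n+11) = G(n) holds for n = 0,…,8 (a full window of length max(S) = 9), so the sequence is purely periodic with period 11.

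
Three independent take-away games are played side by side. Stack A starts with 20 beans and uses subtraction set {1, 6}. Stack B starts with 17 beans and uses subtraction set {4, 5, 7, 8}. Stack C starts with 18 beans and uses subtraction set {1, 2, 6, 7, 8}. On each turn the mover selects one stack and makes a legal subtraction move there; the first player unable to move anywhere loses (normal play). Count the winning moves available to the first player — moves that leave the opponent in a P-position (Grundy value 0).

0

Stack A, S = {1, 6}:
G(0) = 0
G(1) = mex{0} = 1
G(2) = mex{1} = 0
G(3) = mex{0} = 1
G(4) = mex{1} = 0
G(5) = mex{0} = 1
G(6) = mex{1,0} = 2
G(7) = mex{2,1} = 0
G(8) = mex{0,0} = 1
G(9) = mex{1,1} = 0
G(10) = mex{0,0} = 1
G(11) = mex{1,1} = 0
G(12) = mex{0,2} = 1
G(13) = mex{1,0} = 2
G(14) = mex{2,1} = 0
G(15) = mex{0,0} = 1
G(16) = mex{1,1} = 0
G(17) = mex{0,0} = 1
G(18) = mex{1,1} = 0
G(19) = mex{0,2} = 1
G(20) = mex{1,0} = 2
G_A(20) = 2.
Stack B, S = {4, 5, 7, 8}:
n :  0  1  2  3  4  5  6  7  8  9 10 11 12 13 14 15 16 17
G :  0  0  0  0  1  1  1  1  2  2  2  2  0  0  0  0  1  1
G_B(17) = 1.
Stack C, S = {1, 2, 6, 7, 8}:
n :  0  1  2  3  4  5  6  7  8  9 10 11 12 13 14 15 16 17 18
G :  0  1  2  0  1  2  3  4  5  3  4  5  0  1  2  0  1  2  3
G_C(18) = 3.
Combined Grundy value = 2 ⊕ 1 ⊕ 3 = 0.
A winning move leaves total XOR = 0, i.e. changes one component's Grundy value g to g ⊕ X where X is the current total.
Stack A: target g' = 2⊕0 = 2, but every legal move changes the Grundy value (mex property), so 0 moves.
Stack B: target g' = 1⊕0 = 1, but every legal move changes the Grundy value (mex property), so 0 moves.
Stack C: target g' = 3⊕0 = 3, but every legal move changes the Grundy value (mex property), so 0 moves.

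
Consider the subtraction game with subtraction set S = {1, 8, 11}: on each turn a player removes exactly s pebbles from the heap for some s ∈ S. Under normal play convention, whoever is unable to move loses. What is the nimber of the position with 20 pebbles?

2

G(0) = 0
G(1) = mex{0} = 1
G(2) = mex{1} = 0
G(3) = mex{0} = 1
G(4) = mex{1} = 0
G(5) = mex{0} = 1
G(6) = mex{1} = 0
G(7) = mex{0} = 1
G(8) = mex{1,0} = 2
G(9) = mex{2,1} = 0
G(10) = mex{0,0} = 1
G(11) = mex{1,1,0} = 2
G(12) = mex{2,0,1} = 3
G(13) = mex{3,1,0} = 2
G(14) = mex{2,0,1} = 3
G(15) = mex{3,1,0} = 2
G(16) = mex{2,2,1} = 0
G(17) = mex{0,0,0} = 1
G(18) = mex{1,1,1} = 0
G(19) = mex{0,2,2} = 1
G(20) = mex{1,3,0} = 2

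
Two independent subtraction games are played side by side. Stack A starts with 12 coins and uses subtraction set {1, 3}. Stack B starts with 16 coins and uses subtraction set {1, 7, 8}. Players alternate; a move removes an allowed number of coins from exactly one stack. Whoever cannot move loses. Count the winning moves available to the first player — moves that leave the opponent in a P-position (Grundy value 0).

3

Stack A, S = {1, 3}:
G(0) = 0
G(1) = mex{0} = 1
G(2) = mex{1} = 0
G(3) = mex{0,0} = 1
G(4) = mex{1,1} = 0
G(5) = mex{0,0} = 1
G(6) = mex{1,1} = 0
G(7) = mex{0,0} = 1
G(8) = mex{1,1} = 0
G(9) = mex{0,0} = 1
G(10) = mex{1,1} = 0
G(11) = mex{0,0} = 1
G(12) = mex{1,1} = 0
G_A(12) = 0.
Stack B, S = {1, 7, 8}:
n :  0  1  2  3  4  5  6  7  8  9 10 11 12 13 14 15 16
G :  0  1  0  1  0  1  0  1  2  3  2  3  2  3  2  0  1
G_B(16) = 1.
Combined Grundy value = 0 ⊕ 1 = 1.
A winning move leaves total XOR = 0, i.e. changes one component's Grundy value g to g ⊕ X where X is the current total.
Stack A: need g' = 0⊕1 = 1. Options: 12−1→G=1, 12−3→G=1. Hits: 2.
Stack B: need g' = 1⊕1 = 0. Options: 16−1→G=0, 16−7→G=3, 16−8→G=2. Hits: 1.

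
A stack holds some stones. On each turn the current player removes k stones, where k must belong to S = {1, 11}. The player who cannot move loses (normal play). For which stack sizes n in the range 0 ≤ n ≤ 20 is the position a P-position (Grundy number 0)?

0, 2, 4, 6, 8, 10, 12, 14, 16, 18, 20

G(0) = 0
G(1) = mex{0} = 1
G(2) = mex{1} = 0
G(3) = mex{0} = 1
G(4) = mex{1} = 0
G(5) = mex{0} = 1
G(6) = mex{1} = 0
G(7) = mex{0} = 1
G(8) = mex{1} = 0
G(9) = mex{0} = 1
G(10) = mex{1} = 0
G(11) = mex{0,0} = 1
G(12) = mex{1,1} = 0
G(13) = mex{0,0} = 1
G(14) = mex{1,1} = 0
G(15) = mex{0,0} = 1
G(16) = mex{1,1} = 0
G(17) = mex{0,0} = 1
G(18) = mex{1,1} = 0
G(19) = mex{0,0} = 1
G(20) = mex{1,1} = 0
P-positions are exactly the n with G(n) = 0.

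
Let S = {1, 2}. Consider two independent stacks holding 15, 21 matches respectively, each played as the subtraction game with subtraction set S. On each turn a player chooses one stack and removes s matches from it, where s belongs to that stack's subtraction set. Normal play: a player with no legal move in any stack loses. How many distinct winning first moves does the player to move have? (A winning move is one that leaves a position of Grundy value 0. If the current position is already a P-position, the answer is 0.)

0

All stacks use S = {1, 2}:
G(0) = 0
G(1) = mex{0} = 1
G(2) = mex{1,0} = 2
G(3) = mex{2,1} = 0
G(4) = mex{0,2} = 1
G(5) = mex{1,0} = 2
G(6) = mex{2,1} = 0
G(7) = mex{0,2} = 1
G(8) = mex{1,0} = 2
G(9) = mex{2,1} = 0
G(10) = mex{0,2} = 1
G(11) = mex{1,0} = 2
G(12) = mex{2,1} = 0
G(13) = mex{0,2} = 1
G(14) = mex{1,0} = 2
G(15) = mex{2,1} = 0
G(16) = mex{0,2} = 1
G(17) = mex{1,0} = 2
G(18) = mex{2,1} = 0
G(19) = mex{0,2} = 1
G(20) = mex{1,0} = 2
G(21) = mex{2,1} = 0
Stack A: G(15) = 0.
Stack B: G(21) = 0.
Combined Grundy value = 0 ⊕ 0 = 0.
A winning move leaves total XOR = 0, i.e. changes one component's Grundy value g to g ⊕ X where X is the current total.
Stack A: target g' = 0⊕0 = 0, but every legal move changes the Grundy value (mex property), so 0 moves.
Stack B: target g' = 0⊕0 = 0, but every legal move changes the Grundy value (mex property), so 0 moves.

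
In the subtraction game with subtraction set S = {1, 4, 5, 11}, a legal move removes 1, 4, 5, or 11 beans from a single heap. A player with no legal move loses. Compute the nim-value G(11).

n :  0  1  2  3  4  5  6  7  8  9 10 11
G :  0  1  0  1  2  3  2  3  0  1  0  1

1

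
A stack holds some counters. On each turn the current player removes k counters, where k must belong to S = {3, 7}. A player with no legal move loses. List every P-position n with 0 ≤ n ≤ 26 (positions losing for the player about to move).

0, 1, 2, 6, 10, 11, 12, 16, 20, 21, 22, 26

G(0) = 0
G(1) = mex{} = 0
G(2) = mex{} = 0
G(3) = mex{0} = 1
G(4) = mex{0} = 1
G(5) = mex{0} = 1
G(6) = mex{1} = 0
G(7) = mex{1,0} = 2
G(8) = mex{1,0} = 2
G(9) = mex{0,0} = 1
G(10) = mex{2,1} = 0
G(11) = mex{2,1} = 0
G(12) = mex{1,1} = 0
G(13) = mex{0,0} = 1
G(14) = mex{0,2} = 1
G(15) = mex{0,2} = 1
G(16) = mex{1,1} = 0
G(17) = mex{1,0} = 2
G(18) = mex{1,0} = 2
G(19) = mex{0,0} = 1
G(20) = mex{2,1} = 0
G(21) = mex{2,1} = 0
G(22) = mex{1,1} = 0
G(23) = mex{0,0} = 1
G(24) = mex{0,2} = 1
G(25) = mex{0,2} = 1
G(26) = mex{1,1} = 0
P-positions are exactly the n with G(n) = 0.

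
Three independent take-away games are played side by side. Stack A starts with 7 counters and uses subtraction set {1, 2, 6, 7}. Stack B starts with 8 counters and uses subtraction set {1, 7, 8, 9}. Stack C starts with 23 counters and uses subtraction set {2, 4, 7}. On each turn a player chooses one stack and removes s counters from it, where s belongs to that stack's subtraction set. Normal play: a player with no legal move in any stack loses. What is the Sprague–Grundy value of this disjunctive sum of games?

Stack A, S = {1, 2, 6, 7}:
G(0) = 0
G(1) = mex{0} = 1
G(2) = mex{1,0} = 2
G(3) = mex{2,1} = 0
G(4) = mex{0,2} = 1
G(5) = mex{1,0} = 2
G(6) = mex{2,1,0} = 3
G(7) = mex{3,2,1,0} = 4
G_A(7) = 4.
Stack B, S = {1, 7, 8, 9}:
G(0) = 0
G(1) = mex{0} = 1
G(2) = mex{1} = 0
G(3) = mex{0} = 1
G(4) = mex{1} = 0
G(5) = mex{0} = 1
G(6) = mex{1} = 0
G(7) = mex{0,0} = 1
G(8) = mex{1,1,0} = 2
G_B(8) = 2.
Stack C, S = {2, 4, 7}:
n :  0  1  2  3  4  5  6  7  8  9 10 11 12 13 14 15 16 17 18 19 20 21 22 23
G :  0  0  1  1  2  2  0  3  1  0  2  1  0  2  1  0  2  1  0  2  1  0  2  1
G_C(23) = 1.
Combined Grundy value = 4 ⊕ 2 ⊕ 1 = 7.

7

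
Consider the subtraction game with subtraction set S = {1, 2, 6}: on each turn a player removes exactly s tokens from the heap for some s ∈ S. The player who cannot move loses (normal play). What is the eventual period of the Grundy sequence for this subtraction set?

7

n :  0  1  2  3  4  5  6  7  8  9 10 11 12 13 14 15
G :  0  1  2  0  1  2  3  0  1  2  0  1  2  3  0  1
G(n+7) = G(n) holds for n = 0,…,5 (a full window of length max(S) = 6), so the sequence is purely periodic with period 7.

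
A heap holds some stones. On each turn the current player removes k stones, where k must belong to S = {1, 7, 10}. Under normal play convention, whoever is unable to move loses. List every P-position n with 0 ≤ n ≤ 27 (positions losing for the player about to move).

0, 2, 4, 6, 8, 17, 19, 21, 23, 25

n :  0  1  2  3  4  5  6  7  8  9 10 11 12 13 14 15 16 17 18 19 20 21 22 23 24 25 26 27
G :  0  1  0  1  0  1  0  1  0  1  2  3  2  3  2  3  2  0  1  0  1  0  1  0  1  0  1  2
P-positions are exactly the n with G(n) = 0.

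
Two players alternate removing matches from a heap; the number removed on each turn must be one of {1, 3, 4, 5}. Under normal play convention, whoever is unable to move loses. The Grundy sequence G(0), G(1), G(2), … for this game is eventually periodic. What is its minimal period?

8

n :  0  1  2  3  4  5  6  7  8  9 10 11 12 13 14 15 16 17
G :  0  1  0  1  2  3  2  3  0  1  0  1  2  3  2  3  0  1
G(n+8) = G(n) holds for n = 0,…,4 (a full window of length max(S) = 5), so the sequence is purely periodic with period 8.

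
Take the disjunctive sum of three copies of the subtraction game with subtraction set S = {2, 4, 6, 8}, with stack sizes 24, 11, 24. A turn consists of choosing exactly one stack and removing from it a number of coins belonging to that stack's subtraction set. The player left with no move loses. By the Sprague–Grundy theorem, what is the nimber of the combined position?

All stacks use S = {2, 4, 6, 8}:
G(0) = 0
G(1) = mex{} = 0
G(2) = mex{0} = 1
G(3) = mex{0} = 1
G(4) = mex{1,0} = 2
G(5) = mex{1,0} = 2
G(6) = mex{2,1,0} = 3
G(7) = mex{2,1,0} = 3
G(8) = mex{3,2,1,0} = 4
G(9) = mex{3,2,1,0} = 4
G(10) = mex{4,3,2,1} = 0
G(11) = mex{4,3,2,1} = 0
G(12) = mex{0,4,3,2} = 1
G(13) = mex{0,4,3,2} = 1
G(14) = mex{1,0,4,3} = 2
G(15) = mex{1,0,4,3} = 2
G(16) = mex{2,1,0,4} = 3
G(17) = mex{2,1,0,4} = 3
G(18) = mex{3,2,1,0} = 4
G(19) = mex{3,2,1,0} = 4
G(20) = mex{4,3,2,1} = 0
G(21) = mex{4,3,2,1} = 0
G(22) = mex{0,4,3,2} = 1
G(23) = mex{0,4,3,2} = 1
G(24) = mex{1,0,4,3} = 2
Stack A: G(24) = 2.
Stack B: G(11) = 0.
Stack C: G(24) = 2.
Combined Grundy value = 2 ⊕ 0 ⊕ 2 = 0.

0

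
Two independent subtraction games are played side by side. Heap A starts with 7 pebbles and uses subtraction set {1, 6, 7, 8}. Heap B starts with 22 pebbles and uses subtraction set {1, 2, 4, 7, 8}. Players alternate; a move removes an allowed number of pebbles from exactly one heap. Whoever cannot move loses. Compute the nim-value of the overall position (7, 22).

Heap A, S = {1, 6, 7, 8}:
G(0) = 0
G(1) = mex{0} = 1
G(2) = mex{1} = 0
G(3) = mex{0} = 1
G(4) = mex{1} = 0
G(5) = mex{0} = 1
G(6) = mex{1,0} = 2
G(7) = mex{2,1,0} = 3
G_A(7) = 3.
Heap B, S = {1, 2, 4, 7, 8}:
G(0) = 0
G(1) = mex{0} = 1
G(2) = mex{1,0} = 2
G(3) = mex{2,1} = 0
G(4) = mex{0,2,0} = 1
G(5) = mex{1,0,1} = 2
G(6) = mex{2,1,2} = 0
G(7) = mex{0,2,0,0} = 1
G(8) = mex{1,0,1,1,0} = 2
G(9) = mex{2,1,2,2,1} = 0
G(10) = mex{0,2,0,0,2} = 1
G(11) = mex{1,0,1,1,0} = 2
G(12) = mex{2,1,2,2,1} = 0
G(13) = mex{0,2,0,0,2} = 1
G(14) = mex{1,0,1,1,0} = 2
G(15) = mex{2,1,2,2,1} = 0
G(16) = mex{0,2,0,0,2} = 1
G(17) = mex{1,0,1,1,0} = 2
G(18) = mex{2,1,2,2,1} = 0
G(19) = mex{0,2,0,0,2} = 1
G(20) = mex{1,0,1,1,0} = 2
G(21) = mex{2,1,2,2,1} = 0
G(22) = mex{0,2,0,0,2} = 1
G_B(22) = 1.
Combined Grundy value = 3 ⊕ 1 = 2.

2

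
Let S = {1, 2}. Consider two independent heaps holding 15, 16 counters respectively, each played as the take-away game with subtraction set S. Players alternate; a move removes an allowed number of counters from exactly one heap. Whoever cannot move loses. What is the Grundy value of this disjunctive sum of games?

1

All heaps use S = {1, 2}:
n :  0  1  2  3  4  5  6  7  8  9 10 11 12 13 14 15 16
G :  0  1  2  0  1  2  0  1  2  0  1  2  0  1  2  0  1
Heap A: G(15) = 0.
Heap B: G(16) = 1.
Combined Grundy value = 0 ⊕ 1 = 1.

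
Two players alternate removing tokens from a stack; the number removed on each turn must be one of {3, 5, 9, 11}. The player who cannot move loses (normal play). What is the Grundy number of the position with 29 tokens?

0

n :  0  1  2  3  4  5  6  7  8  9 10 11 12 13 14 15 16 17 18 19 20 21 22 23 24 25 26 27 28 29
G :  0  0  0  1  1  1  2  2  0  3  3  1  4  2  0  0  0  1  1  1  2  2  0  3  3  1  4  2  0  0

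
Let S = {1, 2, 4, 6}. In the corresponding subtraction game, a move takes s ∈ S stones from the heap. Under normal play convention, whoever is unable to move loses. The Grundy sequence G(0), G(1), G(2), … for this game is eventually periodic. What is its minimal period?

8

n :  0  1  2  3  4  5  6  7  8  9 10 11 12 13 14 15 16 17
G :  0  1  2  0  1  2  3  4  0  1  2  0  1  2  3  4  0  1
G(n+8) = G(n) holds for n = 0,…,5 (a full window of length max(S) = 6), so the sequence is purely periodic with period 8.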